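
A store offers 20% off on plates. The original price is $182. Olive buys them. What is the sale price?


Calculate the discount amount:
20% of $182 = $36.40
Subtract from original:
$182 - $36.40 = $145.60

$145.60


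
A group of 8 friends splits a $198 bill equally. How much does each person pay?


Total bill: $198
Number of people: 8
Each pays: $198 / 8 = $24.75

$24.75


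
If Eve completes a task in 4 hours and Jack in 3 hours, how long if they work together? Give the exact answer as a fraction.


Eve's rate: 1/4 of the job per hour
Jack's rate: 1/3 of the job per hour
Combined rate: 1/4 + 1/3 = 7/12 per hour
Time = 1 / (7/12) = 12/7 hours (≈ 1.71 hours)

12/7 hours


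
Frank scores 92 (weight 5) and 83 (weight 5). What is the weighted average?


Weighted sum:
5 x 92 + 5 x 83 = 875
Total weight:
5 + 5 = 10
Weighted average:
875 / 10 = 87.5

87.5


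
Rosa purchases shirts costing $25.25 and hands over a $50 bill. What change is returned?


Start with the amount paid:
$50
Subtract the price:
$50 - $25.25 = $24.75

$24.75


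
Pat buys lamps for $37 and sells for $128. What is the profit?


Selling price = $128
Cost price = $37
Profit = selling price - cost price:
Profit = $128 - $37 = $91

$91


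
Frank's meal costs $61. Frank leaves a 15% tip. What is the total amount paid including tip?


Calculate the tip:
15% of $61 = $9.15
Add tip to meal cost:
$61 + $9.15 = $70.15

$70.15


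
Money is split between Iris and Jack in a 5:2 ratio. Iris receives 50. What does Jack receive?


Find the multiplier:
50 / 5 = 10
Apply to Jack's share:
2 x 10 = 20

20


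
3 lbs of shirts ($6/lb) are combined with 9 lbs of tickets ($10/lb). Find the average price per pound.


Cost of shirts:
3 x $6 = $18
Cost of tickets:
9 x $10 = $90
Total cost: $18 + $90 = $108
Total weight: 12 lbs
Average: $108 / 12 = $9/lb

$9/lb


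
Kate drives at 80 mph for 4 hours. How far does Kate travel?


Use the formula: distance = speed x time
Speed = 80 mph, Time = 4 hours
80 x 4 = 320 miles

320 miles


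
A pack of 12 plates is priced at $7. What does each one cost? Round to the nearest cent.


Total cost: $7
Number of items: 12
Unit price: $7 / 12 = $0.5833... ≈ $0.58

$0.58


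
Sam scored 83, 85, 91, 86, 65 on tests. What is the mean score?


Add the scores:
83 + 85 + 91 + 86 + 65 = 410
Divide by the number of tests:
410 / 5 = 82

82


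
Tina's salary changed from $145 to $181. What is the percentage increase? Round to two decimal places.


Find the absolute change:
|181 - 145| = 36
Divide by original and multiply by 100:
36 / 145 x 100 = 24.8275...% ≈ 24.83%

24.83%


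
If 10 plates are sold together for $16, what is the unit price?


Total cost: $16
Number of items: 10
Unit price: $16 / 10 = $1.60

$1.60


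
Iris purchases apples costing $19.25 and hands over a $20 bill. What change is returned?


Start with the amount paid:
$20
Subtract the price:
$20 - $19.25 = $0.75

$0.75


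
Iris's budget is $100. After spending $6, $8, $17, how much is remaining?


Add up expenses:
$6 + $8 + $17 = $31
Subtract from budget:
$100 - $31 = $69

$69


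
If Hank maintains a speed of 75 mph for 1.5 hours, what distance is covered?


Use the formula: distance = speed x time
Speed = 75 mph, Time = 1.5 hours
75 x 1.5 = 112.5 miles

112.5 miles


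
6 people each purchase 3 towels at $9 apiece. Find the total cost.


Cost per person:
3 x $9 = $27
Group total:
6 x $27 = $162

$162


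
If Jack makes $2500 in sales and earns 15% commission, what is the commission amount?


Convert rate to decimal:
15% = 0.15
Multiply by sales:
$2500 x 0.15 = $375

$375


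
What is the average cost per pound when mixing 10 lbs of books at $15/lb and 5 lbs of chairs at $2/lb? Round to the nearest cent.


Cost of books:
10 x $15 = $150
Cost of chairs:
5 x $2 = $10
Total cost: $150 + $10 = $160
Total weight: 15 lbs
Average: $160 / 15 = $10.6666... ≈ $10.67/lb

$10.67/lb


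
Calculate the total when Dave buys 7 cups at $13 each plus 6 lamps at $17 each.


Cost of cups:
7 x $13 = $91
Cost of lamps:
6 x $17 = $102
Add both:
$91 + $102 = $193

$193


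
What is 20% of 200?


Convert percentage to decimal:
20% = 0.2
Multiply:
200 x 0.2 = 40

40


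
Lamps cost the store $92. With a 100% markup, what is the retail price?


Calculate the markup amount:
100% of $92 = $92
Add to cost:
$92 + $92 = $184

$184


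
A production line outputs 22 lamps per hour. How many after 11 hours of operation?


Production rate: 22 lamps per hour
Time: 11 hours
Total: 22 x 11 = 242 lamps

242 lamps


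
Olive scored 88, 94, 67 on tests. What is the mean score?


Add the scores:
88 + 94 + 67 = 249
Divide by the number of tests:
249 / 3 = 83

83


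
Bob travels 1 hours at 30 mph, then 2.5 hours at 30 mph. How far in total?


Leg 1 distance:
30 x 1 = 30 miles
Leg 2 distance:
30 x 2.5 = 75 miles
Total distance:
30 + 75 = 105 miles

105 miles


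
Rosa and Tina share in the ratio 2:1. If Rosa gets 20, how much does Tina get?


Find the multiplier:
20 / 2 = 10
Apply to Tina's share:
1 x 10 = 10

10


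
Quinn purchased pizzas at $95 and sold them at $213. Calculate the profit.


Selling price = $213
Cost price = $95
Profit = selling price - cost price:
Profit = $213 - $95 = $118

$118


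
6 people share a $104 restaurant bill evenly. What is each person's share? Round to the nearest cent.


Total bill: $104
Number of people: 6
Each pays: $104 / 6 = $17.3333... ≈ $17.33

$17.33


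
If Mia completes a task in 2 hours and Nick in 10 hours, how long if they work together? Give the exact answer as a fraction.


Mia's rate: 1/2 of the job per hour
Nick's rate: 1/10 of the job per hour
Combined rate: 1/2 + 1/10 = 3/5 per hour
Time = 1 / (3/5) = 5/3 hours (≈ 1.67 hours)

5/3 hours


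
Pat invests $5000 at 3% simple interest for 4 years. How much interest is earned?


Use the formula I = P x R x T / 100
P x R x T = 5000 x 3 x 4 = 60000
I = 60000 / 100 = $600

$600


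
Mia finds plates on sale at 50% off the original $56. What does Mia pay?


Calculate the discount amount:
50% of $56 = $28
Subtract from original:
$56 - $28 = $28

$28


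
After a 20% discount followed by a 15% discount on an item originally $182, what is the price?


First discount:
20% of $182 = $36.40
Price after first discount:
$182 - $36.40 = $145.60
Second discount:
15% of $145.60 = $21.84
Final price:
$145.60 - $21.84 = $123.76

$123.76


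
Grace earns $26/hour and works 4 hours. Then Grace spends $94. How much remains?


Calculate earnings:
4 x $26 = $104
Subtract spending:
$104 - $94 = $10

$10


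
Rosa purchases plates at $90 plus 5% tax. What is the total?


Calculate the tax:
5% of $90 = $4.50
Add tax to price:
$90 + $4.50 = $94.50

$94.50


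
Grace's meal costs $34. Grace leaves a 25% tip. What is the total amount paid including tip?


Calculate the tip:
25% of $34 = $8.50
Add tip to meal cost:
$34 + $8.50 = $42.50

$42.50


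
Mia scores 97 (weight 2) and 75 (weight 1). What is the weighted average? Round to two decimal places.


Weighted sum:
2 x 97 + 1 x 75 = 269
Total weight:
2 + 1 = 3
Weighted average:
269 / 3 = 89.6666... ≈ 89.67

89.67


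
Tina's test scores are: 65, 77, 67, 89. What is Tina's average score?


Add the scores:
65 + 77 + 67 + 89 = 298
Divide by the number of tests:
298 / 4 = 74.5

74.5


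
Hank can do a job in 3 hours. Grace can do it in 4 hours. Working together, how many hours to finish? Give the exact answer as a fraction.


Hank's rate: 1/3 of the job per hour
Grace's rate: 1/4 of the job per hour
Combined rate: 1/3 + 1/4 = 7/12 per hour
Time = 1 / (7/12) = 12/7 hours (≈ 1.71 hours)

12/7 hours


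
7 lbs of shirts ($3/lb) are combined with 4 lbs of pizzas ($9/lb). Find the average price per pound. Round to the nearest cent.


Cost of shirts:
7 x $3 = $21
Cost of pizzas:
4 x $9 = $36
Total cost: $21 + $36 = $57
Total weight: 11 lbs
Average: $57 / 11 = $5.1818... ≈ $5.18/lb

$5.18/lb


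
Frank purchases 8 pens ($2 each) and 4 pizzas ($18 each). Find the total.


Cost of pens:
8 x $2 = $16
Cost of pizzas:
4 x $18 = $72
Add both:
$16 + $72 = $88

$88


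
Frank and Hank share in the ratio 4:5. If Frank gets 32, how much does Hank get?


Find the multiplier:
32 / 4 = 8
Apply to Hank's share:
5 x 8 = 40

40


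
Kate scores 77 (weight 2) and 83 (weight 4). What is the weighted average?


Weighted sum:
2 x 77 + 4 x 83 = 486
Total weight:
2 + 4 = 6
Weighted average:
486 / 6 = 81

81


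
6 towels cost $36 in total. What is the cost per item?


Total cost: $36
Number of items: 6
Unit price: $36 / 6 = $6

$6


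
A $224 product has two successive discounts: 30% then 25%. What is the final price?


First discount:
30% of $224 = $67.20
Price after first discount:
$224 - $67.20 = $156.80
Second discount:
25% of $156.80 = $39.20
Final price:
$156.80 - $39.20 = $117.60

$117.60


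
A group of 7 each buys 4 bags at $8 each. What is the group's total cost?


Cost per person:
4 x $8 = $32
Group total:
7 x $32 = $224

$224


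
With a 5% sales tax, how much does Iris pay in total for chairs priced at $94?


Calculate the tax:
5% of $94 = $4.70
Add tax to price:
$94 + $4.70 = $98.70

$98.70


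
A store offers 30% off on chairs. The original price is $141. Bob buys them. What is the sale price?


Calculate the discount amount:
30% of $141 = $42.30
Subtract from original:
$141 - $42.30 = $98.70

$98.70


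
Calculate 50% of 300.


Convert percentage to decimal:
50% = 0.5
Multiply:
300 x 0.5 = 150

150


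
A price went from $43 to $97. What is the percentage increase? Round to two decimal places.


Find the absolute change:
|97 - 43| = 54
Divide by original and multiply by 100:
54 / 43 x 100 = 125.5813...% ≈ 125.58%

125.58%


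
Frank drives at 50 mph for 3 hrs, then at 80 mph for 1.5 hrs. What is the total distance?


Leg 1 distance:
50 x 3 = 150 miles
Leg 2 distance:
80 x 1.5 = 120 miles
Total distance:
150 + 120 = 270 miles

270 miles


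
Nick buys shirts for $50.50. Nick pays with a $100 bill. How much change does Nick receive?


Start with the amount paid:
$100
Subtract the price:
$100 - $50.50 = $49.50

$49.50


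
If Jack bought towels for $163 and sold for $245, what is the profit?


Selling price = $245
Cost price = $163
Profit = selling price - cost price:
Profit = $245 - $163 = $82

$82


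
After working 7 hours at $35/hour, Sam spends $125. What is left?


Calculate earnings:
7 x $35 = $245
Subtract spending:
$245 - $125 = $120

$120


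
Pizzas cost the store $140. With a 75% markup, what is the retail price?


Calculate the markup amount:
75% of $140 = $105
Add to cost:
$140 + $105 = $245

$245


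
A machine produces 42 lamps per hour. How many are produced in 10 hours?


Production rate: 42 lamps per hour
Time: 10 hours
Total: 42 x 10 = 420 lamps

420 lamps


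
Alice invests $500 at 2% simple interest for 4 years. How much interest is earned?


Use the formula I = P x R x T / 100
P x R x T = 500 x 2 x 4 = 4000
I = 4000 / 100 = $40

$40


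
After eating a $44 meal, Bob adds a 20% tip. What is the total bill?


Calculate the tip:
20% of $44 = $8.80
Add tip to meal cost:
$44 + $8.80 = $52.80

$52.80


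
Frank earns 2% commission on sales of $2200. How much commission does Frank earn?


Convert rate to decimal:
2% = 0.02
Multiply by sales:
$2200 x 0.02 = $44

$44


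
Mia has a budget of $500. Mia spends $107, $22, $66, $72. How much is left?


Add up expenses:
$107 + $22 + $66 + $72 = $267
Subtract from budget:
$500 - $267 = $233

$233


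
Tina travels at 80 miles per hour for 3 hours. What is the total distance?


Use the formula: distance = speed x time
Speed = 80 mph, Time = 3 hours
80 x 3 = 240 miles

240 miles


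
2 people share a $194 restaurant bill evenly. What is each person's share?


Total bill: $194
Number of people: 2
Each pays: $194 / 2 = $97

$97


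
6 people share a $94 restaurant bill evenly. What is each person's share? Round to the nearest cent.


Total bill: $94
Number of people: 6
Each pays: $94 / 6 = $15.6666... ≈ $15.67

$15.67


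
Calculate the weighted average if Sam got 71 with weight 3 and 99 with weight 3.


Weighted sum:
3 x 71 + 3 x 99 = 510
Total weight:
3 + 3 = 6
Weighted average:
510 / 6 = 85

85


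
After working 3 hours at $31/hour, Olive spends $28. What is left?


Calculate earnings:
3 x $31 = $93
Subtract spending:
$93 - $28 = $65

$65


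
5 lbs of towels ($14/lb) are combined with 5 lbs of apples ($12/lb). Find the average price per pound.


Cost of towels:
5 x $14 = $70
Cost of apples:
5 x $12 = $60
Total cost: $70 + $60 = $130
Total weight: 10 lbs
Average: $130 / 10 = $13/lb

$13/lb


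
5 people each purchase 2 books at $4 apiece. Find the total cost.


Cost per person:
2 x $4 = $8
Group total:
5 x $8 = $40

$40


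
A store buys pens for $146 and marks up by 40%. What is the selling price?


Calculate the markup amount:
40% of $146 = $58.40
Add to cost:
$146 + $58.40 = $204.40

$204.40


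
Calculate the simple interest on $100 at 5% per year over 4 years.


Use the formula I = P x R x T / 100
P x R x T = 100 x 5 x 4 = 2000
I = 2000 / 100 = $20

$20


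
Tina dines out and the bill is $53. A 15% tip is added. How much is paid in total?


Calculate the tip:
15% of $53 = $7.95
Add tip to meal cost:
$53 + $7.95 = $60.95

$60.95


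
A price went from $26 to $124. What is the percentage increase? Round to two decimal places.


Find the absolute change:
|124 - 26| = 98
Divide by original and multiply by 100:
98 / 26 x 100 = 376.9230...% ≈ 376.92%

376.92%


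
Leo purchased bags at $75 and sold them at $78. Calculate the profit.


Selling price = $78
Cost price = $75
Profit = selling price - cost price:
Profit = $78 - $75 = $3

$3


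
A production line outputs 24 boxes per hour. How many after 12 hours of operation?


Production rate: 24 boxes per hour
Time: 12 hours
Total: 24 x 12 = 288 boxes

288 boxes


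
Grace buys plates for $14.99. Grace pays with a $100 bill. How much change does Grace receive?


Start with the amount paid:
$100
Subtract the price:
$100 - $14.99 = $85.01

$85.01


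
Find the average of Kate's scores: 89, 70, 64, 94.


Add the scores:
89 + 70 + 64 + 94 = 317
Divide by the number of tests:
317 / 4 = 79.25

79.25


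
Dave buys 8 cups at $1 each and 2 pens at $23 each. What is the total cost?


Cost of cups:
8 x $1 = $8
Cost of pens:
2 x $23 = $46
Add both:
$8 + $46 = $54

$54


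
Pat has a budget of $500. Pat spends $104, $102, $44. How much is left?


Add up expenses:
$104 + $102 + $44 = $250
Subtract from budget:
$500 - $250 = $250

$250


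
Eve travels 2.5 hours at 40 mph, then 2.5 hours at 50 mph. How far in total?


Leg 1 distance:
40 x 2.5 = 100 miles
Leg 2 distance:
50 x 2.5 = 125 miles
Total distance:
100 + 125 = 225 miles

225 miles


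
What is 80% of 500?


Convert percentage to decimal:
80% = 0.8
Multiply:
500 x 0.8 = 400

400


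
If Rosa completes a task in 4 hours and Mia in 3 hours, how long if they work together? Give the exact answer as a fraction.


Rosa's rate: 1/4 of the job per hour
Mia's rate: 1/3 of the job per hour
Combined rate: 1/4 + 1/3 = 7/12 per hour
Time = 1 / (7/12) = 12/7 hours (≈ 1.71 hours)

12/7 hours


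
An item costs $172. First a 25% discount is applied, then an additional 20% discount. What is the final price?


First discount:
25% of $172 = $43
Price after first discount:
$172 - $43 = $129
Second discount:
20% of $129 = $25.80
Final price:
$129 - $25.80 = $103.20

$103.20


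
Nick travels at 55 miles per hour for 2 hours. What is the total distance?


Use the formula: distance = speed x time
Speed = 55 mph, Time = 2 hours
55 x 2 = 110 miles

110 miles


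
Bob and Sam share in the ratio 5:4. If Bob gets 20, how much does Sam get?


Find the multiplier:
20 / 5 = 4
Apply to Sam's share:
4 x 4 = 16

16


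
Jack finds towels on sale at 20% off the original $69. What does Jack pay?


Calculate the discount amount:
20% of $69 = $13.80
Subtract from original:
$69 - $13.80 = $55.20

$55.20


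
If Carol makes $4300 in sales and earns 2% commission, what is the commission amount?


Convert rate to decimal:
2% = 0.02
Multiply by sales:
$4300 x 0.02 = $86

$86


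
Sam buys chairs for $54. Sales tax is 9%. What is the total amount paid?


Calculate the tax:
9% of $54 = $4.86
Add tax to price:
$54 + $4.86 = $58.86

$58.86


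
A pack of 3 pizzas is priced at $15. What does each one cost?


Total cost: $15
Number of items: 3
Unit price: $15 / 3 = $5

$5


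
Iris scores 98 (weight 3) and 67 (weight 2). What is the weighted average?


Weighted sum:
3 x 98 + 2 x 67 = 428
Total weight:
3 + 2 = 5
Weighted average:
428 / 5 = 85.6

85.6


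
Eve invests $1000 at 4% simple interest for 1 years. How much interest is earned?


Use the formula I = P x R x T / 100
P x R x T = 1000 x 4 x 1 = 4000
I = 4000 / 100 = $40

$40


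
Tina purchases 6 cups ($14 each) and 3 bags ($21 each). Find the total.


Cost of cups:
6 x $14 = $84
Cost of bags:
3 x $21 = $63
Add both:
$84 + $63 = $147

$147


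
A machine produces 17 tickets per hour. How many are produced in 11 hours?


Production rate: 17 tickets per hour
Time: 11 hours
Total: 17 x 11 = 187 tickets

187 tickets


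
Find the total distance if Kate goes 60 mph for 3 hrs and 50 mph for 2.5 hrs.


Leg 1 distance:
60 x 3 = 180 miles
Leg 2 distance:
50 x 2.5 = 125 miles
Total distance:
180 + 125 = 305 miles

305 miles


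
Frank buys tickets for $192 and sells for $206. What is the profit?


Selling price = $206
Cost price = $192
Profit = selling price - cost price:
Profit = $206 - $192 = $14

$14


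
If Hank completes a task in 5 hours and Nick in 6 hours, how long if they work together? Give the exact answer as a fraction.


Hank's rate: 1/5 of the job per hour
Nick's rate: 1/6 of the job per hour
Combined rate: 1/5 + 1/6 = 11/30 per hour
Time = 1 / (11/30) = 30/11 hours (≈ 2.73 hours)

30/11 hours


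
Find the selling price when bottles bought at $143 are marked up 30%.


Calculate the markup amount:
30% of $143 = $42.90
Add to cost:
$143 + $42.90 = $185.90

$185.90


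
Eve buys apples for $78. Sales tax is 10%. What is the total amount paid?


Calculate the tax:
10% of $78 = $7.80
Add tax to price:
$78 + $7.80 = $85.80

$85.80


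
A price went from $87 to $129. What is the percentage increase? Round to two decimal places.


Find the absolute change:
|129 - 87| = 42
Divide by original and multiply by 100:
42 / 87 x 100 = 48.2758...% ≈ 48.28%

48.28%


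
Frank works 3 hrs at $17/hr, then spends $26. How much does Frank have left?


Calculate earnings:
3 x $17 = $51
Subtract spending:
$51 - $26 = $25

$25


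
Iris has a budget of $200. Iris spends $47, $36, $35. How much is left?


Add up expenses:
$47 + $36 + $35 = $118
Subtract from budget:
$200 - $118 = $82

$82


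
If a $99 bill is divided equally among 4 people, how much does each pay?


Total bill: $99
Number of people: 4
Each pays: $99 / 4 = $24.75

$24.75


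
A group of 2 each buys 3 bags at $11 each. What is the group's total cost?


Cost per person:
3 x $11 = $33
Group total:
2 x $33 = $66

$66


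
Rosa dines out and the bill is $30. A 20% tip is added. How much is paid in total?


Calculate the tip:
20% of $30 = $6
Add tip to meal cost:
$30 + $6 = $36

$36


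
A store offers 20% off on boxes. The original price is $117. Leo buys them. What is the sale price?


Calculate the discount amount:
20% of $117 = $23.40
Subtract from original:
$117 - $23.40 = $93.60

$93.60


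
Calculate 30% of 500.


Convert percentage to decimal:
30% = 0.3
Multiply:
500 x 0.3 = 150

150


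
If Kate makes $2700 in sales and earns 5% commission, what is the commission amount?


Convert rate to decimal:
5% = 0.05
Multiply by sales:
$2700 x 0.05 = $135

$135


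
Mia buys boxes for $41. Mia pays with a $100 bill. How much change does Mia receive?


Start with the amount paid:
$100
Subtract the price:
$100 - $41 = $59

$59


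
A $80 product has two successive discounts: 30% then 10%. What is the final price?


First discount:
30% of $80 = $24
Price after first discount:
$80 - $24 = $56
Second discount:
10% of $56 = $5.60
Final price:
$56 - $5.60 = $50.40

$50.40


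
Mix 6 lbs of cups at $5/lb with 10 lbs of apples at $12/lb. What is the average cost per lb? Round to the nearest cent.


Cost of cups:
6 x $5 = $30
Cost of apples:
10 x $12 = $120
Total cost: $30 + $120 = $150
Total weight: 16 lbs
Average: $150 / 16 = $9.375 ≈ $9.38/lb

$9.38/lb


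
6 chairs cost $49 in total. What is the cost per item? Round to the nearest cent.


Total cost: $49
Number of items: 6
Unit price: $49 / 6 = $8.1666... ≈ $8.17

$8.17


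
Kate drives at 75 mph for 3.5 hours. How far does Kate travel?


Use the formula: distance = speed x time
Speed = 75 mph, Time = 3.5 hours
75 x 3.5 = 262.5 miles

262.5 miles


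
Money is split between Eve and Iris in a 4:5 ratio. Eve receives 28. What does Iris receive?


Find the multiplier:
28 / 4 = 7
Apply to Iris's share:
5 x 7 = 35

35


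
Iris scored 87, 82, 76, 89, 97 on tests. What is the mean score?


Add the scores:
87 + 82 + 76 + 89 + 97 = 431
Divide by the number of tests:
431 / 5 = 86.2

86.2


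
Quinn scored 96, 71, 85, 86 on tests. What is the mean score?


Add the scores:
96 + 71 + 85 + 86 = 338
Divide by the number of tests:
338 / 4 = 84.5

84.5


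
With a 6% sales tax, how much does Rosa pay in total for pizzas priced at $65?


Calculate the tax:
6% of $65 = $3.90
Add tax to price:
$65 + $3.90 = $68.90

$68.90


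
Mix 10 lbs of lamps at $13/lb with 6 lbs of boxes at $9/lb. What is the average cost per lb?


Cost of lamps:
10 x $13 = $130
Cost of boxes:
6 x $9 = $54
Total cost: $130 + $54 = $184
Total weight: 16 lbs
Average: $184 / 16 = $11.50/lb

$11.50/lb


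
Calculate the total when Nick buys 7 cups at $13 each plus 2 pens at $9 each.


Cost of cups:
7 x $13 = $91
Cost of pens:
2 x $9 = $18
Add both:
$91 + $18 = $109

$109


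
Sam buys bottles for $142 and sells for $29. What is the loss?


Selling price = $29
Cost price = $142
Loss = cost price - selling price:
Loss = $142 - $29 = $113

$113


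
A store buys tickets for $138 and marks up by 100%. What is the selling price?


Calculate the markup amount:
100% of $138 = $138
Add to cost:
$138 + $138 = $276

$276


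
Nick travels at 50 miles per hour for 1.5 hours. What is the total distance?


Use the formula: distance = speed x time
Speed = 50 mph, Time = 1.5 hours
50 x 1.5 = 75 miles

75 miles


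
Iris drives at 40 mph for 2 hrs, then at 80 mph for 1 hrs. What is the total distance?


Leg 1 distance:
40 x 2 = 80 miles
Leg 2 distance:
80 x 1 = 80 miles
Total distance:
80 + 80 = 160 miles

160 miles


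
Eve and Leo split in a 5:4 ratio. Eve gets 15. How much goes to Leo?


Find the multiplier:
15 / 5 = 3
Apply to Leo's share:
4 x 3 = 12

12


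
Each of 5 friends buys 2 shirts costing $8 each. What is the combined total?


Cost per person:
2 x $8 = $16
Group total:
5 x $16 = $80

$80


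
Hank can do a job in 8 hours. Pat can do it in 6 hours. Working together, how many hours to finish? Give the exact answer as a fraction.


Hank's rate: 1/8 of the job per hour
Pat's rate: 1/6 of the job per hour
Combined rate: 1/8 + 1/6 = 7/24 per hour
Time = 1 / (7/24) = 24/7 hours (≈ 3.43 hours)

24/7 hours


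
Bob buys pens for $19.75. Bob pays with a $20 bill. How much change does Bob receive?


Start with the amount paid:
$20
Subtract the price:
$20 - $19.75 = $0.25

$0.25


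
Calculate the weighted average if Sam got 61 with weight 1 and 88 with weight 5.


Weighted sum:
1 x 61 + 5 x 88 = 501
Total weight:
1 + 5 = 6
Weighted average:
501 / 6 = 83.5

83.5


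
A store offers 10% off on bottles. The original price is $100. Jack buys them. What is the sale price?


Calculate the discount amount:
10% of $100 = $10
Subtract from original:
$100 - $10 = $90

$90


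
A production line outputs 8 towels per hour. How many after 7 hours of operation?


Production rate: 8 towels per hour
Time: 7 hours
Total: 8 x 7 = 56 towels

56 towels


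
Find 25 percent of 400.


Convert percentage to decimal:
25% = 0.25
Multiply:
400 x 0.25 = 100

100


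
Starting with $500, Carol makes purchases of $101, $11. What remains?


Add up expenses:
$101 + $11 = $112
Subtract from budget:
$500 - $112 = $388

$388


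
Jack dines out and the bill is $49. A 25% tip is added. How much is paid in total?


Calculate the tip:
25% of $49 = $12.25
Add tip to meal cost:
$49 + $12.25 = $61.25

$61.25


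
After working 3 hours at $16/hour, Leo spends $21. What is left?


Calculate earnings:
3 x $16 = $48
Subtract spending:
$48 - $21 = $27

$27


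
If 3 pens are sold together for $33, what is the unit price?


Total cost: $33
Number of items: 3
Unit price: $33 / 3 = $11

$11


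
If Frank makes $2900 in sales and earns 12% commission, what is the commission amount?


Convert rate to decimal:
12% = 0.12
Multiply by sales:
$2900 x 0.12 = $348

$348


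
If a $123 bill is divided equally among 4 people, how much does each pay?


Total bill: $123
Number of people: 4
Each pays: $123 / 4 = $30.75

$30.75


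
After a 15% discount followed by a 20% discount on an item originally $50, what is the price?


First discount:
15% of $50 = $7.50
Price after first discount:
$50 - $7.50 = $42.50
Second discount:
20% of $42.50 = $8.50
Final price:
$42.50 - $8.50 = $34

$34


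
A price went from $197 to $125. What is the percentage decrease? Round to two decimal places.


Find the absolute change:
|125 - 197| = 72
Divide by original and multiply by 100:
72 / 197 x 100 = 36.5482...% ≈ 36.55%

36.55%


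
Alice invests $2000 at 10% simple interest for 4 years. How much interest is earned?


Use the formula I = P x R x T / 100
P x R x T = 2000 x 10 x 4 = 80000
I = 80000 / 100 = $800

$800


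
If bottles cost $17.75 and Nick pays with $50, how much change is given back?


Start with the amount paid:
$50
Subtract the price:
$50 - $17.75 = $32.25

$32.25


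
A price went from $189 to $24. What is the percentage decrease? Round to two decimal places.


Find the absolute change:
|24 - 189| = 165
Divide by original and multiply by 100:
165 / 189 x 100 = 87.3015...% ≈ 87.3%

87.3%


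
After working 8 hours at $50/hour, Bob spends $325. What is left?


Calculate earnings:
8 x $50 = $400
Subtract spending:
$400 - $325 = $75

$75


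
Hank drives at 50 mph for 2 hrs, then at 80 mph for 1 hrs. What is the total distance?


Leg 1 distance:
50 x 2 = 100 miles
Leg 2 distance:
80 x 1 = 80 miles
Total distance:
100 + 80 = 180 miles

180 miles


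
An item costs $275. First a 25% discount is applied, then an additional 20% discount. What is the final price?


First discount:
25% of $275 = $68.75
Price after first discount:
$275 - $68.75 = $206.25
Second discount:
20% of $206.25 = $41.25
Final price:
$206.25 - $41.25 = $165

$165


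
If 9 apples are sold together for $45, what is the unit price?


Total cost: $45
Number of items: 9
Unit price: $45 / 9 = $5

$5


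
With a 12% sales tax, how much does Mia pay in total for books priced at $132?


Calculate the tax:
12% of $132 = $15.84
Add tax to price:
$132 + $15.84 = $147.84

$147.84


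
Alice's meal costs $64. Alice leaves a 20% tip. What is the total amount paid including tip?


Calculate the tip:
20% of $64 = $12.80
Add tip to meal cost:
$64 + $12.80 = $76.80

$76.80


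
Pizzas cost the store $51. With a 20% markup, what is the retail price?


Calculate the markup amount:
20% of $51 = $10.20
Add to cost:
$51 + $10.20 = $61.20

$61.20


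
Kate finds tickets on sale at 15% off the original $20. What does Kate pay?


Calculate the discount amount:
15% of $20 = $3
Subtract from original:
$20 - $3 = $17

$17


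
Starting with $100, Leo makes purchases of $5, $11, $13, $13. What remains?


Add up expenses:
$5 + $11 + $13 + $13 = $42
Subtract from budget:
$100 - $42 = $58

$58


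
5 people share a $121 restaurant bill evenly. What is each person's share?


Total bill: $121
Number of people: 5
Each pays: $121 / 5 = $24.20

$24.20


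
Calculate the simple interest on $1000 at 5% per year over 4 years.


Use the formula I = P x R x T / 100
P x R x T = 1000 x 5 x 4 = 20000
I = 20000 / 100 = $200

$200


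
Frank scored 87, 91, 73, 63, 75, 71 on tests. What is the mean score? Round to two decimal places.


Add the scores:
87 + 91 + 73 + 63 + 75 + 71 = 460
Divide by the number of tests:
460 / 6 = 76.6666... ≈ 76.67

76.67


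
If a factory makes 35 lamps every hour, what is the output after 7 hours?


Production rate: 35 lamps per hour
Time: 7 hours
Total: 35 x 7 = 245 lamps

245 lamps


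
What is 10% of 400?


Convert percentage to decimal:
10% = 0.1
Multiply:
400 x 0.1 = 40

40


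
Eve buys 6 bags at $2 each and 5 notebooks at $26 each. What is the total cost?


Cost of bags:
6 x $2 = $12
Cost of notebooks:
5 x $26 = $130
Add both:
$12 + $130 = $142

$142


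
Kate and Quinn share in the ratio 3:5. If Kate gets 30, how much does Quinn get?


Find the multiplier:
30 / 3 = 10
Apply to Quinn's share:
5 x 10 = 50

50


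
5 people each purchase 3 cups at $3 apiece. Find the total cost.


Cost per person:
3 x $3 = $9
Group total:
5 x $9 = $45

$45


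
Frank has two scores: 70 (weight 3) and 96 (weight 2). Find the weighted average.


Weighted sum:
3 x 70 + 2 x 96 = 402
Total weight:
3 + 2 = 5
Weighted average:
402 / 5 = 80.4

80.4


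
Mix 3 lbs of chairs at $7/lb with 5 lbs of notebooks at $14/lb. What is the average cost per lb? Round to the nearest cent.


Cost of chairs:
3 x $7 = $21
Cost of notebooks:
5 x $14 = $70
Total cost: $21 + $70 = $91
Total weight: 8 lbs
Average: $91 / 8 = $11.375 ≈ $11.38/lb

$11.38/lb


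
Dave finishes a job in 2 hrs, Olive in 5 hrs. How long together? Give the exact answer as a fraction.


Dave's rate: 1/2 of the job per hour
Olive's rate: 1/5 of the job per hour
Combined rate: 1/2 + 1/5 = 7/10 per hour
Time = 1 / (7/10) = 10/7 hours (≈ 1.43 hours)

10/7 hours


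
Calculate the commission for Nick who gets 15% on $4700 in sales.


Convert rate to decimal:
15% = 0.15
Multiply by sales:
$4700 x 0.15 = $705

$705


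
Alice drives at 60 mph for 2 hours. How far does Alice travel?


Use the formula: distance = speed x time
Speed = 60 mph, Time = 2 hours
60 x 2 = 120 miles

120 miles


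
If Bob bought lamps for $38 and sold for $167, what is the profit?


Selling price = $167
Cost price = $38
Profit = selling price - cost price:
Profit = $167 - $38 = $129

$129


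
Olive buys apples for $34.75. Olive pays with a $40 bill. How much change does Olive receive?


Start with the amount paid:
$40
Subtract the price:
$40 - $34.75 = $5.25

$5.25


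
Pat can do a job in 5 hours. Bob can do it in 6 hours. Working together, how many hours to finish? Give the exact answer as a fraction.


Pat's rate: 1/5 of the job per hour
Bob's rate: 1/6 of the job per hour
Combined rate: 1/5 + 1/6 = 11/30 per hour
Time = 1 / (11/30) = 30/11 hours (≈ 2.73 hours)

30/11 hours


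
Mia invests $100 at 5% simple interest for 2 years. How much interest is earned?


Use the formula I = P x R x T / 100
P x R x T = 100 x 5 x 2 = 1000
I = 1000 / 100 = $10

$10


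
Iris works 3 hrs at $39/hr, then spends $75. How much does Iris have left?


Calculate earnings:
3 x $39 = $117
Subtract spending:
$117 - $75 = $42

$42


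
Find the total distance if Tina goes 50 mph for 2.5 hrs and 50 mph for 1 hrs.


Leg 1 distance:
50 x 2.5 = 125 miles
Leg 2 distance:
50 x 1 = 50 miles
Total distance:
125 + 50 = 175 miles

175 miles


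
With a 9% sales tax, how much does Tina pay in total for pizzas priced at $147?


Calculate the tax:
9% of $147 = $13.23
Add tax to price:
$147 + $13.23 = $160.23

$160.23


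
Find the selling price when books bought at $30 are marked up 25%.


Calculate the markup amount:
25% of $30 = $7.50
Add to cost:
$30 + $7.50 = $37.50

$37.50


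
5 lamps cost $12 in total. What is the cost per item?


Total cost: $12
Number of items: 5
Unit price: $12 / 5 = $2.40

$2.40


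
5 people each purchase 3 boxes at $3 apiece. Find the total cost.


Cost per person:
3 x $3 = $9
Group total:
5 x $9 = $45

$45


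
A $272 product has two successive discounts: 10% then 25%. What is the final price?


First discount:
10% of $272 = $27.20
Price after first discount:
$272 - $27.20 = $244.80
Second discount:
25% of $244.80 = $61.20
Final price:
$244.80 - $61.20 = $183.60

$183.60


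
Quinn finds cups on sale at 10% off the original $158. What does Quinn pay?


Calculate the discount amount:
10% of $158 = $15.80
Subtract from original:
$158 - $15.80 = $142.20

$142.20


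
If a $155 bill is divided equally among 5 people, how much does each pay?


Total bill: $155
Number of people: 5
Each pays: $155 / 5 = $31

$31


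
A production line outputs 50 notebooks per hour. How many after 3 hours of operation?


Production rate: 50 notebooks per hour
Time: 3 hours
Total: 50 x 3 = 150 notebooks

150 notebooks


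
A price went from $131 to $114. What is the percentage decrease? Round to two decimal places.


Find the absolute change:
|114 - 131| = 17
Divide by original and multiply by 100:
17 / 131 x 100 = 12.9770...% ≈ 12.98%

12.98%


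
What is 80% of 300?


Convert percentage to decimal:
80% = 0.8
Multiply:
300 x 0.8 = 240

240


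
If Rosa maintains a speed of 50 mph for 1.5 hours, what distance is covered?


Use the formula: distance = speed x time
Speed = 50 mph, Time = 1.5 hours
50 x 1.5 = 75 miles

75 miles


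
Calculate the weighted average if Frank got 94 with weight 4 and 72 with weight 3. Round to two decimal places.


Weighted sum:
4 x 94 + 3 x 72 = 592
Total weight:
4 + 3 = 7
Weighted average:
592 / 7 = 84.5714... ≈ 84.57

84.57


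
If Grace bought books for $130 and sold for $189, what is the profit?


Selling price = $189
Cost price = $130
Profit = selling price - cost price:
Profit = $189 - $130 = $59

$59


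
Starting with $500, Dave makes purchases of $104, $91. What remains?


Add up expenses:
$104 + $91 = $195
Subtract from budget:
$500 - $195 = $305

$305


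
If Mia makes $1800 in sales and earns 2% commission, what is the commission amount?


Convert rate to decimal:
2% = 0.02
Multiply by sales:
$1800 x 0.02 = $36

$36


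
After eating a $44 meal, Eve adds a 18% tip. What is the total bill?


Calculate the tip:
18% of $44 = $7.92
Add tip to meal cost:
$44 + $7.92 = $51.92

$51.92


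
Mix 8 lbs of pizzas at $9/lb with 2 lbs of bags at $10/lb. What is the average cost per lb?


Cost of pizzas:
8 x $9 = $72
Cost of bags:
2 x $10 = $20
Total cost: $72 + $20 = $92
Total weight: 10 lbs
Average: $92 / 10 = $9.20/lb

$9.20/lb


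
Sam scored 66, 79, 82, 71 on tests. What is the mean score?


Add the scores:
66 + 79 + 82 + 71 = 298
Divide by the number of tests:
298 / 4 = 74.5

74.5


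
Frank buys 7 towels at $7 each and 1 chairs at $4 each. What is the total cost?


Cost of towels:
7 x $7 = $49
Cost of chairs:
1 x $4 = $4
Add both:
$49 + $4 = $53

$53


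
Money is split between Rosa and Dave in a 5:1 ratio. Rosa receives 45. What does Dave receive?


Find the multiplier:
45 / 5 = 9
Apply to Dave's share:
1 x 9 = 9

9


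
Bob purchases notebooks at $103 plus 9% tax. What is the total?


Calculate the tax:
9% of $103 = $9.27
Add tax to price:
$103 + $9.27 = $112.27

$112.27


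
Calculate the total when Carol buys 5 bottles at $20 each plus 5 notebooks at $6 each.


Cost of bottles:
5 x $20 = $100
Cost of notebooks:
5 x $6 = $30
Add both:
$100 + $30 = $130

$130


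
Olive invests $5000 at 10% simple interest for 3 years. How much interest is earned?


Use the formula I = P x R x T / 100
P x R x T = 5000 x 10 x 3 = 150000
I = 150000 / 100 = $1500

$1500


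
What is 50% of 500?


Convert percentage to decimal:
50% = 0.5
Multiply:
500 x 0.5 = 250

250


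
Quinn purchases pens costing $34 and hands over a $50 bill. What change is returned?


Start with the amount paid:
$50
Subtract the price:
$50 - $34 = $16

$16


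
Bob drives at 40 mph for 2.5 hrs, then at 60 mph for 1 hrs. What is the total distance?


Leg 1 distance:
40 x 2.5 = 100 miles
Leg 2 distance:
60 x 1 = 60 miles
Total distance:
100 + 60 = 160 miles

160 miles


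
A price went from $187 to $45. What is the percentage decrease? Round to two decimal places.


Find the absolute change:
|45 - 187| = 142
Divide by original and multiply by 100:
142 / 187 x 100 = 75.9358...% ≈ 75.94%

75.94%


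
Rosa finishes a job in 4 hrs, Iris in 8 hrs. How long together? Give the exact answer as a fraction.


Rosa's rate: 1/4 of the job per hour
Iris's rate: 1/8 of the job per hour
Combined rate: 1/4 + 1/8 = 3/8 per hour
Time = 1 / (3/8) = 8/3 hours (≈ 2.67 hours)

8/3 hours


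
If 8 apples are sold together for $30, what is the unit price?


Total cost: $30
Number of items: 8
Unit price: $30 / 8 = $3.75

$3.75


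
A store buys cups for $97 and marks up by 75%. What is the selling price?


Calculate the markup amount:
75% of $97 = $72.75
Add to cost:
$97 + $72.75 = $169.75

$169.75


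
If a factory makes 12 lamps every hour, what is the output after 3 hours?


Production rate: 12 lamps per hour
Time: 3 hours
Total: 12 x 3 = 36 lamps

36 lamps


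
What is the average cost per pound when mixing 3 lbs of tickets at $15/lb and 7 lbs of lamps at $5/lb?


Cost of tickets:
3 x $15 = $45
Cost of lamps:
7 x $5 = $35
Total cost: $45 + $35 = $80
Total weight: 10 lbs
Average: $80 / 10 = $8/lb

$8/lb


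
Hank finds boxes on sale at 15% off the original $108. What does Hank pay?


Calculate the discount amount:
15% of $108 = $16.20
Subtract from original:
$108 - $16.20 = $91.80

$91.80


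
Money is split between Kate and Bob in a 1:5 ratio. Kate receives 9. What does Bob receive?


Find the multiplier:
9 / 1 = 9
Apply to Bob's share:
5 x 9 = 45

45


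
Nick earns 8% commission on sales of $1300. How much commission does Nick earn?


Convert rate to decimal:
8% = 0.08
Multiply by sales:
$1300 x 0.08 = $104

$104


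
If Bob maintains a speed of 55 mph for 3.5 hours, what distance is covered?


Use the formula: distance = speed x time
Speed = 55 mph, Time = 3.5 hours
55 x 3.5 = 192.5 miles

192.5 miles


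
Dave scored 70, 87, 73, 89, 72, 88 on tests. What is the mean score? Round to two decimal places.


Add the scores:
70 + 87 + 73 + 89 + 72 + 88 = 479
Divide by the number of tests:
479 / 6 = 79.8333... ≈ 79.83

79.83


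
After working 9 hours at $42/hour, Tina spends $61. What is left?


Calculate earnings:
9 x $42 = $378
Subtract spending:
$378 - $61 = $317

$317


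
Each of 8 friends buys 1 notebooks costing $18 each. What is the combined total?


Cost per person:
1 x $18 = $18
Group total:
8 x $18 = $144

$144
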